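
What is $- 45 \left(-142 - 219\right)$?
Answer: $16245$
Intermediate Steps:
$- 45 \left(-142 - 219\right) = \left(-45\right) \left(-361\right) = 16245$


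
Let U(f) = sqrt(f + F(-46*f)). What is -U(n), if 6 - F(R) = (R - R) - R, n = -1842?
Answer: -4*sqrt(5181) ≈ -287.92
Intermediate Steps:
F(R) = 6 + R (F(R) = 6 - ((R - R) - R) = 6 - (0 - R) = 6 - (-1)*R = 6 + R)
U(f) = sqrt(6 - 45*f) (U(f) = sqrt(f + (6 - 46*f)) = sqrt(6 - 45*f))
-U(n) = -sqrt(6 - 45*(-1842)) = -sqrt(6 + 82890) = -sqrt(82896) = -4*sqrt(5181)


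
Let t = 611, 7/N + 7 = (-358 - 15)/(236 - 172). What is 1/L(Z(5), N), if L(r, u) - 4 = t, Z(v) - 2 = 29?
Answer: 1/615 ≈ 0.0016260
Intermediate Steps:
Z(v) = 31 (Z(v) = 2 + 29 = 31)
N = -448/821 (N = 7/(-7 + (-358 - 15)/(236 - 172)) = 7/(-7 - 373/64) = 7/(-821/64) = 7*(-64/821) = -448/821 ≈ -0.54568)
L(r, u) = 615 (L(r, u) = 4 + 611 = 615)
1/L(Z(5), N) = 1/615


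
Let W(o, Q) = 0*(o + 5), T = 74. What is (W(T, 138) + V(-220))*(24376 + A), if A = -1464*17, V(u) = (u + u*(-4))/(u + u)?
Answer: 768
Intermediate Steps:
V(u) = -3/2 (V(u) = (u - 4*u)/((2*u)) = (-3*u)*(1/(2*u)) = -3/2)
W(o, Q) = 0 (W(o, Q) = 0*(5 + o) = 0)
A = -24888
(W(T, 138) + V(-220))*(24376 + A) = (0 - 3/2)*(24376 - 24888) = -3/2*(-512) = 768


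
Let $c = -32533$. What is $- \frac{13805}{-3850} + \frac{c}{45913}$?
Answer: $\frac{1320979}{459130} \approx 2.8771$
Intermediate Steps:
$- \frac{13805}{-3850} + \frac{c}{45913} = - \frac{13805}{-3850} - \frac{32533}{45913} = \left(-13805\right) \left(- \frac{1}{3850}\right) - \frac{32533}{45913} = \frac{251}{70} - \frac{32533}{45913} = \frac{1320979}{459130}$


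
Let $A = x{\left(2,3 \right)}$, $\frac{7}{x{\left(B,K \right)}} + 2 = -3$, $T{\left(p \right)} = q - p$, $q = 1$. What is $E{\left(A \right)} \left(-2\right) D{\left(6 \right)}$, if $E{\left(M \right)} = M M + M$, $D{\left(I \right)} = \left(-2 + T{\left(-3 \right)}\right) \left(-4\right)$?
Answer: $\frac{224}{25} \approx 8.96$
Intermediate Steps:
$T{\left(p \right)} = 1 - p$
$x{\left(B,K \right)} = - \frac{7}{5}$ ($x{\left(B,K \right)} = \frac{7}{-2 - 3} = \frac{7}{-5} = 7 \left(- \frac{1}{5}\right) = - \frac{7}{5}$)
$D{\left(I \right)} = -8$ ($D{\left(I \right)} = \left(-2 + \left(1 - -3\right)\right) \left(-4\right) = \left(-2 + \left(1 + 3\right)\right) \left(-4\right) = \left(-2 + 4\right) \left(-4\right) = 2 \left(-4\right) = -8$)
$A = - \frac{7}{5} \approx -1.4$
$E{\left(M \right)} = M + M^{2}$ ($E{\left(M \right)} = M^{2} + M = M + M^{2}$)
$E{\left(A \right)} \left(-2\right) D{\left(6 \right)} = - \frac{7 \left(1 - \frac{7}{5}\right)}{5} \left(-2\right) \left(-8\right) = \left(- \frac{7}{5}\right) \left(- \frac{2}{5}\right) \left(-2\right) \left(-8\right) = \frac{14}{25} \left(-2\right) \left(-8\right) = \left(- \frac{28}{25}\right) \left(-8\right) = \frac{224}{25}$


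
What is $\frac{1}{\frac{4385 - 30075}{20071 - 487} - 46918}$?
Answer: $- \frac{9792}{459433901} \approx -2.1313 \cdot 10^{-5}$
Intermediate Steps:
$\frac{1}{\frac{4385 - 30075}{20071 - 487} - 46918} = \frac{1}{- \frac{25690}{19584} - 46918} = \frac{1}{\left(-25690\right) \frac{1}{19584} - 46918} = \frac{1}{- \frac{12845}{9792} - 46918} = \frac{1}{- \frac{459433901}{9792}} = - \frac{9792}{459433901}$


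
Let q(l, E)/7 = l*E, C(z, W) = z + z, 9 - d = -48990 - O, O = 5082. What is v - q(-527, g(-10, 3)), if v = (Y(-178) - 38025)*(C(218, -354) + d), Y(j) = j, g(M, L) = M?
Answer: -2082749841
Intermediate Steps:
d = 54081 (d = 9 - (-48990 - 1*5082) = 9 - (-48990 - 5082) = 9 - 1*(-54072) = 9 + 54072 = 54081)
C(z, W) = 2*z
q(l, E) = 7*E*l (q(l, E) = 7*(l*E) = 7*(E*l) = 7*E*l)
v = -2082712951 (v = (-178 - 38025)*(2*218 + 54081) = -38203*(436 + 54081) = -38203*54517 = -2082712951)
v - q(-527, g(-10, 3)) = -2082712951 - 7*(-10)*(-527) = -2082712951 - 1*36890 = -2082712951 - 36890 = -2082749841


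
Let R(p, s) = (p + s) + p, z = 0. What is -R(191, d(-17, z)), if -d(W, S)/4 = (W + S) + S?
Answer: -450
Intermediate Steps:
d(W, S) = -8*S - 4*W (d(W, S) = -4*((W + S) + S) = -4*((S + W) + S) = -4*(W + 2*S) = -8*S - 4*W)
R(p, s) = s + 2*p
-R(191, d(-17, z)) = -((-8*0 - 4*(-17)) + 2*191) = -((0 + 68) + 382) = -(68 + 382) = -1*450 = -450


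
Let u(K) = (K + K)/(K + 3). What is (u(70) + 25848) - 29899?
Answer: -295583/73 ≈ -4049.1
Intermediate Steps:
u(K) = 2*K/(3 + K) (u(K) = (2*K)/(3 + K) = 2*K/(3 + K))
(u(70) + 25848) - 29899 = (2*70/(3 + 70) + 25848) - 29899 = (2*70/73 + 25848) - 29899 = (2*70*(1/73) + 25848) - 29899 = (140/73 + 25848) - 29899 = 1887044/73 - 29899 = -295583/73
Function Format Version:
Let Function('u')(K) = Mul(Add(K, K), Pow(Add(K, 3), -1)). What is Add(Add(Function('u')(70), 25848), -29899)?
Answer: Rational(-295583, 73) ≈ -4049.1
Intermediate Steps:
Function('u')(K) = Mul(2, K, Pow(Add(3, K), -1)) (Function('u')(K) = Mul(Mul(2, K), Pow(Add(3, K), -1)) = Mul(2, K, Pow(Add(3, K), -1)))
Add(Add(Function('u')(70), 25848), -29899) = Add(Add(Mul(2, 70, Pow(Add(3, 70), -1)), 25848), -29899) = Add(Add(Mul(2, 70, Pow(73, -1)), 25848), -29899) = Add(Add(Mul(2, 70, Rational(1, 73)), 25848), -29899) = Add(Add(Rational(140, 73), 25848), -29899) = Add(Rational(1887044, 73), -29899) = Rational(-295583, 73)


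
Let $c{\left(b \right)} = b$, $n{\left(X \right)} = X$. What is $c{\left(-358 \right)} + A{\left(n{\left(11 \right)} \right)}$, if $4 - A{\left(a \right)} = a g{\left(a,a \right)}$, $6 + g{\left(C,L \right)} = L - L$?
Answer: $-288$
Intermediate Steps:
$g{\left(C,L \right)} = -6$ ($g{\left(C,L \right)} = -6 + \left(L - L\right) = -6 + 0 = -6$)
$A{\left(a \right)} = 4 + 6 a$ ($A{\left(a \right)} = 4 - a \left(-6\right) = 4 - - 6 a = 4 + 6 a$)
$c{\left(-358 \right)} + A{\left(n{\left(11 \right)} \right)} = -358 + \left(4 + 6 \cdot 11\right) = -358 + \left(4 + 66\right) = -358 + 70 = -288$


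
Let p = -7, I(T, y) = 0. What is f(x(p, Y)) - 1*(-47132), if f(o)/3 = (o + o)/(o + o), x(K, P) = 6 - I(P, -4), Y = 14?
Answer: 47135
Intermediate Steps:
x(K, P) = 6 (x(K, P) = 6 - 1*0 = 6 + 0 = 6)
f(o) = 3 (f(o) = 3*((o + o)/(o + o)) = 3*((2*o)/((2*o))) = 3*((2*o)*(1/(2*o))) = 3*1 = 3)
f(x(p, Y)) - 1*(-47132) = 3 - 1*(-47132) = 3 + 47132 = 47135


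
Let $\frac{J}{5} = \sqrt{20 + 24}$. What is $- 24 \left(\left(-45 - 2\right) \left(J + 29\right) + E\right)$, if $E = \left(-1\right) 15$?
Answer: $33072 + 11280 \sqrt{11} \approx 70484.0$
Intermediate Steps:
$E = -15$
$J = 10 \sqrt{11}$ ($J = 5 \sqrt{20 + 24} = 5 \sqrt{44} = 5 \cdot 2 \sqrt{11} = 10 \sqrt{11} \approx 33.166$)
$- 24 \left(\left(-45 - 2\right) \left(J + 29\right) + E\right) = - 24 \left(\left(-45 - 2\right) \left(10 \sqrt{11} + 29\right) - 15\right) = - 24 \left(- 47 \left(29 + 10 \sqrt{11}\right) - 15\right) = - 24 \left(\left(-1363 - 470 \sqrt{11}\right) - 15\right) = - 24 \left(-1378 - 470 \sqrt{11}\right) = 33072 + 11280 \sqrt{11}$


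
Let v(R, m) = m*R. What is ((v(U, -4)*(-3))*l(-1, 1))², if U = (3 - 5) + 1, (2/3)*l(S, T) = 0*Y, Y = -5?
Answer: 0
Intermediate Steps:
l(S, T) = 0 (l(S, T) = 3*(0*(-5))/2 = (3/2)*0 = 0)
U = -1 (U = -2 + 1 = -1)
v(R, m) = R*m
((v(U, -4)*(-3))*l(-1, 1))² = ((-1*(-4)*(-3))*0)² = ((4*(-3))*0)² = (-12*0)² = 0² = 0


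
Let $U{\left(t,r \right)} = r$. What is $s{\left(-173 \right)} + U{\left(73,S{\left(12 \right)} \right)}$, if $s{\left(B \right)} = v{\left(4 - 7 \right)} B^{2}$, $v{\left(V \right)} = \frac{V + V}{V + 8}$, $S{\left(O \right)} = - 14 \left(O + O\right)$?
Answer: $- \frac{181254}{5} \approx -36251.0$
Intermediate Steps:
$S{\left(O \right)} = - 28 O$ ($S{\left(O \right)} = - 14 \cdot 2 O = - 28 O$)
$v{\left(V \right)} = \frac{2 V}{8 + V}$
$s{\left(B \right)} = - \frac{6 B^{2}}{5}$ ($s{\left(B \right)} = \frac{2 \left(4 - 7\right)}{8 + \left(4 - 7\right)} B^{2} = 2 \left(-3\right) \frac{1}{8 - 3} B^{2} = 2 \left(-3\right) \frac{1}{5} B^{2} = - \frac{6 B^{2}}{5}$)
$s{\left(-173 \right)} + U{\left(73,S{\left(12 \right)} \right)} = - \frac{6 \left(-173\right)^{2}}{5} - 336 = \left(- \frac{6}{5}\right) 29929 - 336 = - \frac{179574}{5} - 336 = - \frac{181254}{5}$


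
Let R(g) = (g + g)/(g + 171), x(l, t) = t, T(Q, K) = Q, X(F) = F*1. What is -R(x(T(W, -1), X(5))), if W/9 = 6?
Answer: -5/88 ≈ -0.056818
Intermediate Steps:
X(F) = F
W = 54 (W = 9*6 = 54)
R(g) = 2*g/(171 + g) (R(g) = (2*g)/(171 + g) = 2*g/(171 + g))
-R(x(T(W, -1), X(5))) = -2*5/(171 + 5) = -2*5/176 = -1*5/88 = -5/88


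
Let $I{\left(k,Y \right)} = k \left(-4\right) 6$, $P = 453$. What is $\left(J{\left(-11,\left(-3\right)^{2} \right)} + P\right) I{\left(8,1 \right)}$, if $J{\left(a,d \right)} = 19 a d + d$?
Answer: $272448$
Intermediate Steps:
$J{\left(a,d \right)} = d + 19 a d$ ($J{\left(a,d \right)} = 19 a d + d = d + 19 a d$)
$I{\left(k,Y \right)} = - 24 k$ ($I{\left(k,Y \right)} = - 4 k 6 = - 24 k$)
$\left(J{\left(-11,\left(-3\right)^{2} \right)} + P\right) I{\left(8,1 \right)} = \left(\left(-3\right)^{2} \left(1 + 19 \left(-11\right)\right) + 453\right) \left(\left(-24\right) 8\right) = \left(9 \left(1 - 209\right) + 453\right) \left(-192\right) = \left(9 \left(-208\right) + 453\right) \left(-192\right) = \left(-1872 + 453\right) \left(-192\right) = \left(-1419\right) \left(-192\right) = 272448$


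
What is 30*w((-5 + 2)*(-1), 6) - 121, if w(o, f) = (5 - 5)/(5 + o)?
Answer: -121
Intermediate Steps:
w(o, f) = 0 (w(o, f) = 0/(5 + o) = 0)
30*w((-5 + 2)*(-1), 6) - 121 = 30*0 - 121 = 0 - 121 = -121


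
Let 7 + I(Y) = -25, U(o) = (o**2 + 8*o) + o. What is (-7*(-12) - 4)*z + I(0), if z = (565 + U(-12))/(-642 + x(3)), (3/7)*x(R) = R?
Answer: -13680/127 ≈ -107.72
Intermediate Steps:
x(R) = 7*R/3
U(o) = o**2 + 9*o
I(Y) = -32 (I(Y) = -7 - 25 = -32)
z = -601/635 (z = (565 - 12*(9 - 12))/(-642 + (7/3)*3) = (565 - 12*(-3))/(-642 + 7) = (565 + 36)/(-635) = 601*(-1/635) = -601/635 ≈ -0.94646)
(-7*(-12) - 4)*z + I(0) = (-7*(-12) - 4)*(-601/635) - 32 = (84 - 4)*(-601/635) - 32 = 80*(-601/635) - 32 = -9616/127 - 32 = -13680/127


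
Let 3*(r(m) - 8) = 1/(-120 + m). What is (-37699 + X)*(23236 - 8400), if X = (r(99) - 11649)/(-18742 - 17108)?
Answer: -631600736863588/1129275 ≈ -5.5930e+8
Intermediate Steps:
r(m) = 8 + 1/(3*(-120 + m))
X = 366692/1129275 (X = ((-2879 + 24*99)/(3*(-120 + 99)) - 11649)/(-18742 - 17108) = ((⅓)*(-2879 + 2376)/(-21) - 11649)/(-35850) = ((⅓)*(-1/21)*(-503) - 11649)*(-1/35850) = (503/63 - 11649)*(-1/35850) = -733384/63*(-1/35850) = 366692/1129275 ≈ 0.32471)
(-37699 + X)*(23236 - 8400) = (-37699 + 366692/1129275)*(23236 - 8400) = -42572171533/1129275*14836 = -631600736863588/1129275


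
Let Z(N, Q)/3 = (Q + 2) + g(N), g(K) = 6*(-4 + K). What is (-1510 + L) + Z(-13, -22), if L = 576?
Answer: -1300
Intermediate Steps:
g(K) = -24 + 6*K
Z(N, Q) = -66 + 3*Q + 18*N (Z(N, Q) = 3*((Q + 2) + (-24 + 6*N)) = 3*((2 + Q) + (-24 + 6*N)) = 3*(-22 + Q + 6*N) = -66 + 3*Q + 18*N)
(-1510 + L) + Z(-13, -22) = (-1510 + 576) + (-66 + 3*(-22) + 18*(-13)) = -934 + (-66 - 66 - 234) = -934 - 366 = -1300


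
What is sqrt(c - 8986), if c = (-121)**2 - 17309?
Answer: I*sqrt(11654) ≈ 107.95*I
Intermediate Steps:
c = -2668 (c = 14641 - 17309 = -2668)
sqrt(c - 8986) = sqrt(-2668 - 8986) = sqrt(-11654) = I*sqrt(11654)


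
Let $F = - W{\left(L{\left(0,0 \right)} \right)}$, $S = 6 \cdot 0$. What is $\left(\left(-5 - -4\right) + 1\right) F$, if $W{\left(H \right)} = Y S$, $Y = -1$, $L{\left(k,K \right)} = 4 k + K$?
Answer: $0$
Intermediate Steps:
$L{\left(k,K \right)} = K + 4 k$
$S = 0$
$W{\left(H \right)} = 0$ ($W{\left(H \right)} = \left(-1\right) 0 = 0$)
$F = 0$ ($F = \left(-1\right) 0 = 0$)
$\left(\left(-5 - -4\right) + 1\right) F = \left(\left(-5 - -4\right) + 1\right) 0 = \left(\left(-5 + 4\right) + 1\right) 0 = \left(-1 + 1\right) 0 = 0 \cdot 0 = 0$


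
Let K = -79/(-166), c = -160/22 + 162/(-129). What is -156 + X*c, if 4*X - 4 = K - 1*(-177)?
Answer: -85259741/157036 ≈ -542.93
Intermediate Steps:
c = -4034/473 (c = -160*1/22 + 162*(-1/129) = -80/11 - 54/43 = -4034/473 ≈ -8.5285)
K = 79/166 (K = -79*(-1/166) = 79/166 ≈ 0.47590)
X = 30125/664 (X = 1 + (79/166 - 1*(-177))/4 = 1 + (79/166 + 177)/4 = 1 + (¼)*(29461/166) = 1 + 29461/664 = 30125/664 ≈ 45.369)
-156 + X*c = -156 + (30125/664)*(-4034/473) = -156 - 60762125/157036 = -85259741/157036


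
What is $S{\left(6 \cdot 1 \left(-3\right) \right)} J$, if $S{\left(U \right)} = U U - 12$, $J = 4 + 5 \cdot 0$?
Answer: $1248$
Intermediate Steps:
$J = 4$ ($J = 4 + 0 = 4$)
$S{\left(U \right)} = -12 + U^{2}$ ($S{\left(U \right)} = U^{2} - 12 = -12 + U^{2}$)
$S{\left(6 \cdot 1 \left(-3\right) \right)} J = \left(-12 + \left(6 \cdot 1 \left(-3\right)\right)^{2}\right) 4 = \left(-12 + \left(6 \left(-3\right)\right)^{2}\right) 4 = \left(-12 + \left(-18\right)^{2}\right) 4 = \left(-12 + 324\right) 4 = 312 \cdot 4 = 1248$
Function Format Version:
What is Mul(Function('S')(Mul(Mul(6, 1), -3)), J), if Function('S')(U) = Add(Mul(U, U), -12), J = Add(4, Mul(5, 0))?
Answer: 1248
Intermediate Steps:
J = 4 (J = Add(4, 0) = 4)
Function('S')(U) = Add(-12, Pow(U, 2)) (Function('S')(U) = Add(Pow(U, 2), -12) = Add(-12, Pow(U, 2)))
Mul(Function('S')(Mul(Mul(6, 1), -3)), J) = Mul(Add(-12, Pow(Mul(Mul(6, 1), -3), 2)), 4) = Mul(Add(-12, Pow(Mul(6, -3), 2)), 4) = Mul(Add(-12, Pow(-18, 2)), 4) = Mul(Add(-12, 324), 4) = Mul(312, 4) = 1248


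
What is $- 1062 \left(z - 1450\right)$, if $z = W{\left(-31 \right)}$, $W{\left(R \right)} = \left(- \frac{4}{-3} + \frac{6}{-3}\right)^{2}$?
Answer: $1539428$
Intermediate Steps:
$W{\left(R \right)} = \frac{4}{9}$ ($W{\left(R \right)} = \left(\left(-4\right) \left(- \frac{1}{3}\right) + 6 \left(- \frac{1}{3}\right)\right)^{2} = \left(\frac{4}{3} - 2\right)^{2} = \left(- \frac{2}{3}\right)^{2} = \frac{4}{9}$)
$z = \frac{4}{9} \approx 0.44444$
$- 1062 \left(z - 1450\right) = - 1062 \left(\frac{4}{9} - 1450\right) = \left(-1062\right) \left(- \frac{13046}{9}\right) = 1539428$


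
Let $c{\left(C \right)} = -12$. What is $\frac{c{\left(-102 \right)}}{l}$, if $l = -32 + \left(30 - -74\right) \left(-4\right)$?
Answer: $\frac{3}{112} \approx 0.026786$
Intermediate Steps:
$l = -448$ ($l = -32 + \left(30 + 74\right) \left(-4\right) = -32 + 104 \left(-4\right) = -32 - 416 = -448$)
$\frac{c{\left(-102 \right)}}{l} = - \frac{12}{-448} = \left(-12\right) \left(- \frac{1}{448}\right) = \frac{3}{112}$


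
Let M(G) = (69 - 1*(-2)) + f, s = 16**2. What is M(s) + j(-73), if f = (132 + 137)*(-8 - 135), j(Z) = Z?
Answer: -38469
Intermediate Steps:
s = 256
f = -38467 (f = 269*(-143) = -38467)
M(G) = -38396 (M(G) = (69 - 1*(-2)) - 38467 = (69 + 2) - 38467 = 71 - 38467 = -38396)
M(s) + j(-73) = -38396 - 73 = -38469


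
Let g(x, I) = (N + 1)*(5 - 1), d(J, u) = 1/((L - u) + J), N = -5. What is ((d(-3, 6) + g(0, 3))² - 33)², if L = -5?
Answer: 1949840649/38416 ≈ 50756.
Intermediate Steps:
d(J, u) = 1/(-5 + J - u) (d(J, u) = 1/((-5 - u) + J) = 1/(-5 + J - u))
g(x, I) = -16 (g(x, I) = (-5 + 1)*(5 - 1) = -4*4 = -16)
((d(-3, 6) + g(0, 3))² - 33)² = ((-1/(5 + 6 - 1*(-3)) - 16)² - 33)² = ((-1/(5 + 6 + 3) - 16)² - 33)² = ((-1/14 - 16)² - 33)² = ((-225/14)² - 33)² = (50625/196 - 33)² = (44157/196)² = 1949840649/38416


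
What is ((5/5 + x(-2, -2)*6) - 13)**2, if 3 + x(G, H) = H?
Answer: 1764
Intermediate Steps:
x(G, H) = -3 + H
((5/5 + x(-2, -2)*6) - 13)**2 = ((5/5 + (-3 - 2)*6) - 13)**2 = ((5*(1/5) - 5*6) - 13)**2 = ((1 - 30) - 13)**2 = (-29 - 13)**2 = (-42)**2 = 1764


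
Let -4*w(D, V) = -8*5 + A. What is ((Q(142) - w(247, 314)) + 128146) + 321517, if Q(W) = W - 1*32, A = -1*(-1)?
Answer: 1799053/4 ≈ 4.4976e+5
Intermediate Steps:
A = 1
Q(W) = -32 + W (Q(W) = W - 32 = -32 + W)
w(D, V) = 39/4 (w(D, V) = -(-8*5 + 1)/4 = -(-40 + 1)/4 = -¼*(-39) = 39/4)
((Q(142) - w(247, 314)) + 128146) + 321517 = (((-32 + 142) - 1*39/4) + 128146) + 321517 = ((110 - 39/4) + 128146) + 321517 = (401/4 + 128146) + 321517 = 512985/4 + 321517 = 1799053/4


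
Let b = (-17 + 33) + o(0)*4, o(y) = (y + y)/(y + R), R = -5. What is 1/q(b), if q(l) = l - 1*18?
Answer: -1/2 ≈ -0.50000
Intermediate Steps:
o(y) = 2*y/(-5 + y) (o(y) = (y + y)/(y - 5) = (2*y)/(-5 + y) = 2*y/(-5 + y))
b = 16 (b = (-17 + 33) + (2*0/(-5 + 0))*4 = 16 + (2*0/(-5))*4 = 16 + (2*0*(-1/5))*4 = 16 + 0*4 = 16 + 0 = 16)
q(l) = -18 + l (q(l) = l - 18 = -18 + l)
1/q(b) = 1/(-18 + 16) = 1/(-2) = -1/2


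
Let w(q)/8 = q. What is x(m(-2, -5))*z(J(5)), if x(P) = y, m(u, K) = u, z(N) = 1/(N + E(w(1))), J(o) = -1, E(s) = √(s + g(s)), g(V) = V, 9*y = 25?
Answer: 25/27 ≈ 0.92593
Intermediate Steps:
y = 25/9 (y = (⅑)*25 = 25/9 ≈ 2.7778)
w(q) = 8*q
E(s) = √2*√s (E(s) = √(s + s) = √(2*s) = √2*√s)
z(N) = 1/(4 + N) (z(N) = 1/(N + √2*√(8*1)) = 1/(N + √2*√8) = 1/(N + √2*(2*√2)) = 1/(N + 4) = 1/(4 + N))
x(P) = 25/9
x(m(-2, -5))*z(J(5)) = 25/(9*(4 - 1)) = (25/9)/3 = (25/9)*(⅓) = 25/27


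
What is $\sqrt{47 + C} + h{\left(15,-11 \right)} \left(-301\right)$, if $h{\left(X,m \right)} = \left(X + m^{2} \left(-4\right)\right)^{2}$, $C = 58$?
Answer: $-66208261 + \sqrt{105} \approx -6.6208 \cdot 10^{7}$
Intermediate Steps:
$h{\left(X,m \right)} = \left(X - 4 m^{2}\right)^{2}$
$\sqrt{47 + C} + h{\left(15,-11 \right)} \left(-301\right) = \sqrt{47 + 58} + \left(15 - 4 \left(-11\right)^{2}\right)^{2} \left(-301\right) = \sqrt{105} + \left(15 - 484\right)^{2} \left(-301\right) = \sqrt{105} + \left(-469\right)^{2} \left(-301\right) = \sqrt{105} + 219961 \left(-301\right) = \sqrt{105} - 66208261 = -66208261 + \sqrt{105}$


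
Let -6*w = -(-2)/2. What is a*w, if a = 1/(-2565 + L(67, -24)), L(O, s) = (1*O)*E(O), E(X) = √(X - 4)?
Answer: 95/1399204 + 67*√7/12592836 ≈ 8.1972e-5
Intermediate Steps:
E(X) = √(-4 + X)
L(O, s) = O*√(-4 + O) (L(O, s) = (1*O)*√(-4 + O) = O*√(-4 + O))
w = -⅙ (w = -(-1)*(-1/2)/3 = -(-1)*(-1*½)/3 = -(-1)*(-1)/(3*2) = -⅙*1 = -⅙ ≈ -0.16667)
a = 1/(-2565 + 201*√7) (a = 1/(-2565 + 67*√(-4 + 67)) = 1/(-2565 + 67*√63) = 1/(-2565 + 67*(3*√7)) = 1/(-2565 + 201*√7) ≈ -0.00049183)
a*w = (-285/699602 - 67*√7/2098806)*(-⅙) = 95/1399204 + 67*√7/12592836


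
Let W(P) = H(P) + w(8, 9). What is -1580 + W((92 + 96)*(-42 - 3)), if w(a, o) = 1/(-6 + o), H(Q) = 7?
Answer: -4718/3 ≈ -1572.7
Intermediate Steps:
W(P) = 22/3 (W(P) = 7 + 1/(-6 + 9) = 7 + 1/3 = 22/3)
-1580 + W((92 + 96)*(-42 - 3)) = -1580 + 22/3 = -4718/3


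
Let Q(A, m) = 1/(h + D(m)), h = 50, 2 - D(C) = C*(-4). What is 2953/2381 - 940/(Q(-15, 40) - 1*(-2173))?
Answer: 885893501/1096871937 ≈ 0.80765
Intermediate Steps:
D(C) = 2 + 4*C (D(C) = 2 - C*(-4) = 2 - (-4)*C = 2 + 4*C)
Q(A, m) = 1/(52 + 4*m) (Q(A, m) = 1/(50 + (2 + 4*m)) = 1/(52 + 4*m))
2953/2381 - 940/(Q(-15, 40) - 1*(-2173)) = 2953/2381 - 940/(1/(4*(13 + 40)) - 1*(-2173)) = 2953*(1/2381) - 940/((¼)/53 + 2173) = 2953/2381 - 940/((¼)*(1/53) + 2173) = 2953/2381 - 940/(1/212 + 2173) = 2953/2381 - 940/460677/212 = 2953/2381 - 940*212/460677 = 2953/2381 - 199280/460677 = 885893501/1096871937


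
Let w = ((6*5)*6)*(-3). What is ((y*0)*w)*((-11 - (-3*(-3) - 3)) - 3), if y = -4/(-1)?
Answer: 0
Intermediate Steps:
y = 4 (y = -4*(-1) = 4)
w = -540 (w = (30*6)*(-3) = 180*(-3) = -540)
((y*0)*w)*((-11 - (-3*(-3) - 3)) - 3) = ((4*0)*(-540))*((-11 - (-3*(-3) - 3)) - 3) = (0*(-540))*((-11 - (9 - 3)) - 3) = 0*((-11 - 1*6) - 3) = 0*((-11 - 6) - 3) = 0*(-17 - 3) = 0*(-20) = 0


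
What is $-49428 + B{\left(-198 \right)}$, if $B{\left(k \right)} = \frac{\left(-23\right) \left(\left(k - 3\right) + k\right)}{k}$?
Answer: $- \frac{3265307}{66} \approx -49474.0$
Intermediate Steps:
$B{\left(k \right)} = \frac{69 - 46 k}{k}$ ($B{\left(k \right)} = \frac{\left(-23\right) \left(\left(-3 + k\right) + k\right)}{k} = \frac{\left(-23\right) \left(-3 + 2 k\right)}{k} = \frac{69 - 46 k}{k}$)
$-49428 + B{\left(-198 \right)} = -49428 - \left(46 - \frac{69}{-198}\right) = -49428 + \left(-46 + 69 \left(- \frac{1}{198}\right)\right) = -49428 - \frac{3059}{66} = - \frac{3265307}{66}$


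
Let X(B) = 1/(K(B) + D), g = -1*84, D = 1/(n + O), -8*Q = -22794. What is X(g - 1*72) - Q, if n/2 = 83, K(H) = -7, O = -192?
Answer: -2085755/732 ≈ -2849.4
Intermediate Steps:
n = 166 (n = 2*83 = 166)
Q = 11397/4 (Q = -1/8*(-22794) = 11397/4 ≈ 2849.3)
D = -1/26 (D = 1/(166 - 192) = 1/(-26) = -1/26 ≈ -0.038462)
g = -84
X(B) = -26/183 (X(B) = 1/(-7 - 1/26) = 1/(-183/26) = -26/183)
X(g - 1*72) - Q = -26/183 - 1*11397/4 = -26/183 - 11397/4 = -2085755/732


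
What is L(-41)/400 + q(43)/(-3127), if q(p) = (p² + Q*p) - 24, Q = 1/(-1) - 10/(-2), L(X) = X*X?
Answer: 4457687/1250800 ≈ 3.5639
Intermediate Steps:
L(X) = X²
Q = 4 (Q = 1*(-1) - 10*(-½) = -1 + 5 = 4)
q(p) = -24 + p² + 4*p (q(p) = (p² + 4*p) - 24 = -24 + p² + 4*p)
L(-41)/400 + q(43)/(-3127) = (-41)²/400 + (-24 + 43² + 4*43)/(-3127) = 1681*(1/400) + (-24 + 1849 + 172)*(-1/3127) = 1681/400 + 1997*(-1/3127) = 1681/400 - 1997/3127 = 4457687/1250800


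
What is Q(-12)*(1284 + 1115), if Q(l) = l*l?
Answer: 345456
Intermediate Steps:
Q(l) = l²
Q(-12)*(1284 + 1115) = (-12)²*(1284 + 1115) = 144*2399 = 345456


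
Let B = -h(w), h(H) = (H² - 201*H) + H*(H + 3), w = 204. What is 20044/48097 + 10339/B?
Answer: 51630011/294353640 ≈ 0.17540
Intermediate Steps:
h(H) = H² - 201*H + H*(3 + H) (h(H) = (H² - 201*H) + H*(3 + H) = H² - 201*H + H*(3 + H))
B = -42840 (B = -2*204*(-99 + 204) = -2*204*105 = -1*42840 = -42840)
20044/48097 + 10339/B = 20044/48097 + 10339/(-42840) = 20044*(1/48097) + 10339*(-1/42840) = 20044/48097 - 1477/6120 = 51630011/294353640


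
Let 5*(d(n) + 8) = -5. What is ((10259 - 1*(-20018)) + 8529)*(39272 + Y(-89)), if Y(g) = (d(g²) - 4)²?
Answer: 1530547446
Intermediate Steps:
d(n) = -9 (d(n) = -8 + (⅕)*(-5) = -8 - 1 = -9)
Y(g) = 169 (Y(g) = (-9 - 4)² = (-13)² = 169)
((10259 - 1*(-20018)) + 8529)*(39272 + Y(-89)) = ((10259 - 1*(-20018)) + 8529)*(39272 + 169) = ((10259 + 20018) + 8529)*39441 = (30277 + 8529)*39441 = 38806*39441 = 1530547446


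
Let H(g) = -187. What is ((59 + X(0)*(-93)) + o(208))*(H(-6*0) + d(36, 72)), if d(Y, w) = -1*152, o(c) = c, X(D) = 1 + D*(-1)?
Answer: -58986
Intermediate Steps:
X(D) = 1 - D
d(Y, w) = -152
((59 + X(0)*(-93)) + o(208))*(H(-6*0) + d(36, 72)) = ((59 + (1 - 1*0)*(-93)) + 208)*(-187 - 152) = ((59 + (1 + 0)*(-93)) + 208)*(-339) = ((59 + 1*(-93)) + 208)*(-339) = ((59 - 93) + 208)*(-339) = (-34 + 208)*(-339) = 174*(-339) = -58986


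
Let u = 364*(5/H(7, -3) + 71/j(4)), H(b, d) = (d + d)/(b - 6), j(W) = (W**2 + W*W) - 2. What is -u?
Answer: -8372/15 ≈ -558.13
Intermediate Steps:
j(W) = -2 + 2*W**2 (j(W) = (W**2 + W**2) - 2 = 2*W**2 - 2 = -2 + 2*W**2)
H(b, d) = 2*d/(-6 + b) (H(b, d) = (2*d)/(-6 + b) = 2*d/(-6 + b))
u = 8372/15 (u = 364*(5/((2*(-3)/(-6 + 7))) + 71/(-2 + 2*4**2)) = 364*(5/((2*(-3)/1)) + 71/(-2 + 2*16)) = 364*(5/((2*(-3)*1)) + 71/(-2 + 32)) = 364*(5/(-6) + 71/30) = 364*(5*(-1/6) + 71*(1/30)) = 364*(-5/6 + 71/30) = 364*(23/15) = 8372/15 ≈ 558.13)
-u = -1*8372/15 = -8372/15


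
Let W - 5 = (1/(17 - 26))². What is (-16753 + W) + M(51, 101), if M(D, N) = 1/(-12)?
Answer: -5426375/324 ≈ -16748.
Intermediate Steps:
M(D, N) = -1/12
W = 406/81 (W = 5 + (1/(17 - 26))² = 5 + (1/(-9))² = 5 + (-⅑)² = 5 + 1/81 = 406/81 ≈ 5.0123)
(-16753 + W) + M(51, 101) = (-16753 + 406/81) - 1/12 = -1356587/81 - 1/12 = -5426375/324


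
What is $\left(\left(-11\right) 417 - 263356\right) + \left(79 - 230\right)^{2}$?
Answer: $-245142$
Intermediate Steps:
$\left(\left(-11\right) 417 - 263356\right) + \left(79 - 230\right)^{2} = \left(-4587 - 263356\right) + \left(-151\right)^{2} = -267943 + 22801 = -245142$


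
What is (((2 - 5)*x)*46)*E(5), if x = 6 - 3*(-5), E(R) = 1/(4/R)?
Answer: -7245/2 ≈ -3622.5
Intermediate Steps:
E(R) = R/4
x = 21 (x = 6 + 15 = 21)
(((2 - 5)*x)*46)*E(5) = (((2 - 5)*21)*46)*((¼)*5) = (-3*21*46)*(5/4) = -63*46*(5/4) = -2898*5/4 = -7245/2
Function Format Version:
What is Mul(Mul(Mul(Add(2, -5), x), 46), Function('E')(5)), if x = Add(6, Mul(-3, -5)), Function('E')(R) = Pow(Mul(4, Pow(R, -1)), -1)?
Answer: Rational(-7245, 2) ≈ -3622.5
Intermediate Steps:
Function('E')(R) = Mul(Rational(1, 4), R)
x = 21 (x = Add(6, 15) = 21)
Mul(Mul(Mul(Add(2, -5), x), 46), Function('E')(5)) = Mul(Mul(Mul(Add(2, -5), 21), 46), Mul(Rational(1, 4), 5)) = Mul(Mul(Mul(-3, 21), 46), Rational(5, 4)) = Mul(Mul(-63, 46), Rational(5, 4)) = Mul(-2898, Rational(5, 4)) = Rational(-7245, 2)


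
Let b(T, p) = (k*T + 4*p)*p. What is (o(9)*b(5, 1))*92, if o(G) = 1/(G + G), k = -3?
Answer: -506/9 ≈ -56.222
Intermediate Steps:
b(T, p) = p*(-3*T + 4*p) (b(T, p) = (-3*T + 4*p)*p = p*(-3*T + 4*p))
o(G) = 1/(2*G)
(o(9)*b(5, 1))*92 = (((½)/9)*(1*(-3*5 + 4*1)))*92 = (((½)*(⅑))*(1*(-15 + 4)))*92 = ((1*(-11))/18)*92 = ((1/18)*(-11))*92 = -11/18*92 = -506/9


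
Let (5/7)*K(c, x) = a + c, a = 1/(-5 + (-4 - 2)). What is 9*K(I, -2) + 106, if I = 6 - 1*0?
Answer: 1985/11 ≈ 180.45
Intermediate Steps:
a = -1/11 (a = 1/(-5 - 6) = 1/(-11) = -1/11 ≈ -0.090909)
I = 6 (I = 6 + 0 = 6)
K(c, x) = -7/55 + 7*c/5 (K(c, x) = 7*(-1/11 + c)/5 = -7/55 + 7*c/5)
9*K(I, -2) + 106 = 9*(-7/55 + (7/5)*6) + 106 = 9*(-7/55 + 42/5) + 106 = 9*(91/11) + 106 = 819/11 + 106 = 1985/11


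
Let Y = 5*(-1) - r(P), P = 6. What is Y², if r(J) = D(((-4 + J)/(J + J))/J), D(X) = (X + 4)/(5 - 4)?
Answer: 105625/1296 ≈ 81.501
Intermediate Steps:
D(X) = 4 + X (D(X) = (4 + X)/1 = (4 + X)*1 = 4 + X)
r(J) = 4 + (-4 + J)/(2*J²) (r(J) = 4 + ((-4 + J)/(J + J))/J = 4 + ((-4 + J)/((2*J)))/J = 4 + ((-4 + J)*(1/(2*J)))/J = 4 + ((-4 + J)/(2*J))/J = 4 + (-4 + J)/(2*J²))
Y = -325/36 (Y = 5*(-1) - (4 + (½)/6 - 2/6²) = -5 - (4 + (½)*(⅙) - 2*1/36) = -5 - (4 + 1/12 - 1/18) = -5 - 1*145/36 = -5 - 145/36 = -325/36 ≈ -9.0278)
Y² = (-325/36)² = 105625/1296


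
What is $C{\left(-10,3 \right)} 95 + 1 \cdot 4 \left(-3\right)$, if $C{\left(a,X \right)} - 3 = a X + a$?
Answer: $-3527$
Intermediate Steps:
$C{\left(a,X \right)} = 3 + a + X a$ ($C{\left(a,X \right)} = 3 + \left(a X + a\right) = 3 + \left(X a + a\right) = 3 + \left(a + X a\right) = 3 + a + X a$)
$C{\left(-10,3 \right)} 95 + 1 \cdot 4 \left(-3\right) = \left(3 - 10 + 3 \left(-10\right)\right) 95 + 1 \cdot 4 \left(-3\right) = \left(3 - 10 - 30\right) 95 + 4 \left(-3\right) = \left(-37\right) 95 - 12 = -3515 - 12 = -3527$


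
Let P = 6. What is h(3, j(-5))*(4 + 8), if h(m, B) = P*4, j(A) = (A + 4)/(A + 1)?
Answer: 288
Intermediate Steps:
j(A) = (4 + A)/(1 + A)
h(m, B) = 24 (h(m, B) = 6*4 = 24)
h(3, j(-5))*(4 + 8) = 24*(4 + 8) = 24*12 = 288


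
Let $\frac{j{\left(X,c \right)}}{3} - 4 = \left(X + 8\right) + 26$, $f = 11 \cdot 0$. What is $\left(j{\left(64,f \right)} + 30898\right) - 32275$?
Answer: $-1071$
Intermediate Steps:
$f = 0$
$j{\left(X,c \right)} = 114 + 3 X$ ($j{\left(X,c \right)} = 12 + 3 \left(\left(X + 8\right) + 26\right) = 12 + 3 \left(\left(8 + X\right) + 26\right) = 12 + 3 \left(34 + X\right) = 12 + \left(102 + 3 X\right) = 114 + 3 X$)
$\left(j{\left(64,f \right)} + 30898\right) - 32275 = \left(\left(114 + 3 \cdot 64\right) + 30898\right) - 32275 = \left(\left(114 + 192\right) + 30898\right) - 32275 = \left(306 + 30898\right) - 32275 = 31204 - 32275 = -1071$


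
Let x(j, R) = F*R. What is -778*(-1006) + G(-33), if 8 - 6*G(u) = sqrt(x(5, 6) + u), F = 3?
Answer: 2348008/3 - I*sqrt(15)/6 ≈ 7.8267e+5 - 0.6455*I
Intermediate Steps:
x(j, R) = 3*R
G(u) = 4/3 - sqrt(18 + u)/6 (G(u) = 4/3 - sqrt(3*6 + u)/6 = 4/3 - sqrt(18 + u)/6)
-778*(-1006) + G(-33) = -778*(-1006) + (4/3 - sqrt(18 - 33)/6) = 782668 + (4/3 - I*sqrt(15)/6) = 2348008/3 - I*sqrt(15)/6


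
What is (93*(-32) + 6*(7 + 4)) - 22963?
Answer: -25873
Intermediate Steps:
(93*(-32) + 6*(7 + 4)) - 22963 = (-2976 + 6*11) - 22963 = (-2976 + 66) - 22963 = -2910 - 22963 = -25873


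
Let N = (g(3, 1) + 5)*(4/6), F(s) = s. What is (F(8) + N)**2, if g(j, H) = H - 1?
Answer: 1156/9 ≈ 128.44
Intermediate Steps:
g(j, H) = -1 + H
N = 10/3 (N = ((-1 + 1) + 5)*(4/6) = (0 + 5)*(4*(1/6)) = 5*(2/3) = 10/3 ≈ 3.3333)
(F(8) + N)**2 = (8 + 10/3)**2 = (34/3)**2 = 1156/9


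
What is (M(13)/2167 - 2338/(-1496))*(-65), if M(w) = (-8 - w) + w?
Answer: -14933685/147356 ≈ -101.34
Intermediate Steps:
M(w) = -8
(M(13)/2167 - 2338/(-1496))*(-65) = (-8/2167 - 2338/(-1496))*(-65) = (-8*1/2167 - 2338*(-1/1496))*(-65) = (-8/2167 + 1169/748)*(-65) = (229749/147356)*(-65) = -14933685/147356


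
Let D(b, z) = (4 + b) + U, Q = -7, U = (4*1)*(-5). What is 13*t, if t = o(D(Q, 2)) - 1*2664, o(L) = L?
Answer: -34931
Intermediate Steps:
U = -20 (U = 4*(-5) = -20)
D(b, z) = -16 + b (D(b, z) = (4 + b) - 20 = -16 + b)
t = -2687 (t = (-16 - 7) - 1*2664 = -23 - 2664 = -2687)
13*t = 13*(-2687) = -34931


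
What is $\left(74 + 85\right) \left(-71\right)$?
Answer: $-11289$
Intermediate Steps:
$\left(74 + 85\right) \left(-71\right) = 159 \left(-71\right) = -11289$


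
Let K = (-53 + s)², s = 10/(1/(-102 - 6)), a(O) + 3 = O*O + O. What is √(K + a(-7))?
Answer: 4*√80233 ≈ 1133.0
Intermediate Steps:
a(O) = -3 + O + O² (a(O) = -3 + (O*O + O) = -3 + (O² + O) = -3 + (O + O²) = -3 + O + O²)
s = -1080 (s = 10/(1/(-108)) = 10/(-1/108) = 10*(-108) = -1080)
K = 1283689 (K = (-53 - 1080)² = (-1133)² = 1283689)
√(K + a(-7)) = √(1283689 + (-3 - 7 + (-7)²)) = √(1283689 + (-3 - 7 + 49)) = √(1283689 + 39) = √1283728 = 4*√80233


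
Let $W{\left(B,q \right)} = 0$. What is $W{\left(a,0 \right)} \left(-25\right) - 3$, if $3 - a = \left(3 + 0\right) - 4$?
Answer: $-3$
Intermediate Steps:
$a = 4$ ($a = 3 - \left(\left(3 + 0\right) - 4\right) = 3 - \left(3 - 4\right) = 3 - -1 = 3 + 1 = 4$)
$W{\left(a,0 \right)} \left(-25\right) - 3 = 0 \left(-25\right) - 3 = 0 - 3 = -3$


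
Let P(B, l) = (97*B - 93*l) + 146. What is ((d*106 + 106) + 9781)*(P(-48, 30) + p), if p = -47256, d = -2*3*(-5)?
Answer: -712883252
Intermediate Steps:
P(B, l) = 146 - 93*l + 97*B (P(B, l) = (-93*l + 97*B) + 146 = 146 - 93*l + 97*B)
d = 30 (d = -6*(-5) = 30)
((d*106 + 106) + 9781)*(P(-48, 30) + p) = ((30*106 + 106) + 9781)*((146 - 93*30 + 97*(-48)) - 47256) = ((3180 + 106) + 9781)*((146 - 2790 - 4656) - 47256) = (3286 + 9781)*(-7300 - 47256) = 13067*(-54556) = -712883252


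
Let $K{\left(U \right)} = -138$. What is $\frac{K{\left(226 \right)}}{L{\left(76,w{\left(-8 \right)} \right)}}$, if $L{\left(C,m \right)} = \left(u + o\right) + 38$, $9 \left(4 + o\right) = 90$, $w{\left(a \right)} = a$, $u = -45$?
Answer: $138$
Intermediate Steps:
$o = 6$ ($o = -4 + \frac{1}{9} \cdot 90 = -4 + 10 = 6$)
$L{\left(C,m \right)} = -1$ ($L{\left(C,m \right)} = \left(-45 + 6\right) + 38 = -39 + 38 = -1$)
$\frac{K{\left(226 \right)}}{L{\left(76,w{\left(-8 \right)} \right)}} = - \frac{138}{-1} = \left(-138\right) \left(-1\right) = 138$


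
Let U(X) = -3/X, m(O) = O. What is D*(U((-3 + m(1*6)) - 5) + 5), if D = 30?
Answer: 195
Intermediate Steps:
D*(U((-3 + m(1*6)) - 5) + 5) = 30*(-3/((-3 + 1*6) - 5) + 5) = 30*(-3/((-3 + 6) - 5) + 5) = 30*(-3/(3 - 5) + 5) = 30*(-3/(-2) + 5) = 30*(-3*(-½) + 5) = 30*(3/2 + 5) = 30*(13/2) = 195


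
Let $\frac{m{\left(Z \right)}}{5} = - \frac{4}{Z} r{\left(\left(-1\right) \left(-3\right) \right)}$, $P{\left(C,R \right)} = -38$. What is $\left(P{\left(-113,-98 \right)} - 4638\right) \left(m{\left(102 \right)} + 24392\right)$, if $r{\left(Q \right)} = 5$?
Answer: $- \frac{5816672792}{51} \approx -1.1405 \cdot 10^{8}$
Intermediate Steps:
$m{\left(Z \right)} = - \frac{100}{Z}$ ($m{\left(Z \right)} = 5 - \frac{4}{Z} 5 = 5 \left(- \frac{20}{Z}\right) = - \frac{100}{Z}$)
$\left(P{\left(-113,-98 \right)} - 4638\right) \left(m{\left(102 \right)} + 24392\right) = \left(-38 - 4638\right) \left(- \frac{100}{102} + 24392\right) = - 4676 \left(\left(-100\right) \frac{1}{102} + 24392\right) = - 4676 \left(- \frac{50}{51} + 24392\right) = \left(-4676\right) \frac{1243942}{51} = - \frac{5816672792}{51}$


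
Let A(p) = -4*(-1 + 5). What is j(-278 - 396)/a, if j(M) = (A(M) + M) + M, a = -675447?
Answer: 1364/675447 ≈ 0.0020194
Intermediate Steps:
A(p) = -16 (A(p) = -4*4 = -16)
j(M) = -16 + 2*M (j(M) = (-16 + M) + M = -16 + 2*M)
j(-278 - 396)/a = (-16 + 2*(-278 - 396))/(-675447) = (-16 + 2*(-674))*(-1/675447) = (-16 - 1348)*(-1/675447) = -1364*(-1/675447) = 1364/675447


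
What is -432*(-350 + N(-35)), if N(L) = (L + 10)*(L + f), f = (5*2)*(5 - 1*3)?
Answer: -10800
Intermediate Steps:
f = 20 (f = 10*(5 - 3) = 10*2 = 20)
N(L) = (10 + L)*(20 + L) (N(L) = (L + 10)*(L + 20) = (10 + L)*(20 + L))
-432*(-350 + N(-35)) = -432*(-350 + (200 + (-35)² + 30*(-35))) = -432*(-350 + (200 + 1225 - 1050)) = -432*(-350 + 375) = -432*25 = -10800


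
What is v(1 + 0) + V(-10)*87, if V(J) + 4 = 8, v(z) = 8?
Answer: 356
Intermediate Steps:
V(J) = 4 (V(J) = -4 + 8 = 4)
v(1 + 0) + V(-10)*87 = 8 + 4*87 = 8 + 348 = 356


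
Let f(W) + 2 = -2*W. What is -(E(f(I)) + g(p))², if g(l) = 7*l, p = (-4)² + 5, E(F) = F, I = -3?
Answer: -22801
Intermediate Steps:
f(W) = -2 - 2*W
p = 21 (p = 16 + 5 = 21)
-(E(f(I)) + g(p))² = -((-2 - 2*(-3)) + 7*21)² = -((-2 + 6) + 147)² = -(4 + 147)² = -1*151² = -1*22801 = -22801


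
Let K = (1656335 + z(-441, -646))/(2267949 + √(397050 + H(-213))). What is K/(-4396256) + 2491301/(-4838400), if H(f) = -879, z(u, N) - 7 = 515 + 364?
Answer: -19560653672850183418961/37989081279124936934400 + 1657221*√4891/2512505375603501120 ≈ -0.51490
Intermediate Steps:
z(u, N) = 886 (z(u, N) = 7 + (515 + 364) = 7 + 879 = 886)
K = 1657221/(2267949 + 9*√4891) (K = (1656335 + 886)/(2267949 + √(397050 - 879)) = 1657221/(2267949 + √396171) = 1657221/(2267949 + 9*√4891) ≈ 0.73051)
K/(-4396256) + 2491301/(-4838400) = (417610301081/571510252270 - 1657221*√4891/571510252270)/(-4396256) + 2491301/(-4838400) = (417610301081/571510252270 - 1657221*√4891/571510252270)*(-1/4396256) + 2491301*(-1/4838400) = (-417610301081/2512505375603501120 + 1657221*√4891/2512505375603501120) - 2491301/4838400 = -19560653672850183418961/37989081279124936934400 + 1657221*√4891/2512505375603501120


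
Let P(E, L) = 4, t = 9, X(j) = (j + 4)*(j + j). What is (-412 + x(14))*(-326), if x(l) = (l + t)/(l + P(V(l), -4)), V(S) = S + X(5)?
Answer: 1205059/9 ≈ 1.3390e+5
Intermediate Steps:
X(j) = 2*j*(4 + j) (X(j) = (4 + j)*(2*j) = 2*j*(4 + j))
V(S) = 90 + S (V(S) = S + 2*5*(4 + 5) = S + 2*5*9 = S + 90 = 90 + S)
x(l) = (9 + l)/(4 + l) (x(l) = (l + 9)/(l + 4) = (9 + l)/(4 + l))
(-412 + x(14))*(-326) = (-412 + (9 + 14)/(4 + 14))*(-326) = (-412 + 23/18)*(-326) = -7393/18*(-326) = 1205059/9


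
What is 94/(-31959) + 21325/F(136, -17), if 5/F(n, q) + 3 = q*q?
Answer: 38983268516/31959 ≈ 1.2198e+6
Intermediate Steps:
F(n, q) = 5/(-3 + q**2) (F(n, q) = 5/(-3 + q*q) = 5/(-3 + q**2))
94/(-31959) + 21325/F(136, -17) = 94/(-31959) + 21325/((5/(-3 + (-17)**2))) = 94*(-1/31959) + 21325/((5/(-3 + 289))) = -94/31959 + 21325/((5/286)) = -94/31959 + 21325/((5*(1/286))) = -94/31959 + 21325/(5/286) = -94/31959 + 21325*(286/5) = -94/31959 + 1219790 = 38983268516/31959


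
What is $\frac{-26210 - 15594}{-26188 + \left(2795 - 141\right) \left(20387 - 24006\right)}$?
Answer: $\frac{20902}{4815507} \approx 0.0043406$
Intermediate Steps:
$\frac{-26210 - 15594}{-26188 + \left(2795 - 141\right) \left(20387 - 24006\right)} = - \frac{41804}{-26188 + 2654 \left(-3619\right)} = - \frac{41804}{-26188 - 9604826} = - \frac{41804}{-9631014} = \left(-41804\right) \left(- \frac{1}{9631014}\right) = \frac{20902}{4815507}$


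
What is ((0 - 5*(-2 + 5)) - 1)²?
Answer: 256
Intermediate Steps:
((0 - 5*(-2 + 5)) - 1)² = ((0 - 5*3) - 1)² = ((0 - 15) - 1)² = (-15 - 1)² = (-16)² = 256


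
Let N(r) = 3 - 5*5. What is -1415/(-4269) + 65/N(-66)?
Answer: -246355/93918 ≈ -2.6231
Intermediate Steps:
N(r) = -22 (N(r) = 3 - 25 = -22)
-1415/(-4269) + 65/N(-66) = -1415/(-4269) + 65/(-22) = -1415*(-1/4269) + 65*(-1/22) = 1415/4269 - 65/22 = -246355/93918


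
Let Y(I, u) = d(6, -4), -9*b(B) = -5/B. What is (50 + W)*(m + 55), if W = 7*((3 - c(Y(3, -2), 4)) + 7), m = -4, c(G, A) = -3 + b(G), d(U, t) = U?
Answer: 128843/18 ≈ 7157.9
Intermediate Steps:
b(B) = 5/(9*B) (b(B) = -(-5)/(9*B) = 5/(9*B))
Y(I, u) = 6
c(G, A) = -3 + 5/(9*G)
W = 4879/54 (W = 7*((3 - (-3 + (5/9)/6)) + 7) = 7*((3 - (-3 + (5/9)*(1/6))) + 7) = 7*((3 - (-3 + 5/54)) + 7) = 7*((3 - 1*(-157/54)) + 7) = 7*((3 + 157/54) + 7) = 7*(319/54 + 7) = 7*(697/54) = 4879/54 ≈ 90.352)
(50 + W)*(m + 55) = (50 + 4879/54)*(-4 + 55) = (7579/54)*51 = 128843/18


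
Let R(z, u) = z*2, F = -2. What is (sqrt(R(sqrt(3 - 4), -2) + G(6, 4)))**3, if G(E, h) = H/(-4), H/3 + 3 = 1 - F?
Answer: (1 + I)**3 ≈ -2.0 + 2.0*I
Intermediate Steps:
R(z, u) = 2*z
H = 0 (H = -9 + 3*(1 - 1*(-2)) = -9 + 3*(1 + 2) = -9 + 3*3 = -9 + 9 = 0)
G(E, h) = 0 (G(E, h) = 0/(-4) = 0*(-1/4) = 0)
(sqrt(R(sqrt(3 - 4), -2) + G(6, 4)))**3 = (sqrt(2*sqrt(3 - 4) + 0))**3 = (sqrt(2*sqrt(-1) + 0))**3 = (sqrt(2*I + 0))**3 = (sqrt(2*I))**3 = (1 + I)**3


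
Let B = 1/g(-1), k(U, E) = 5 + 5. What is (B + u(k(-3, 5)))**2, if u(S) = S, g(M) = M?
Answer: 81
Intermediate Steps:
k(U, E) = 10
B = -1 (B = 1/(-1) = -1)
(B + u(k(-3, 5)))**2 = (-1 + 10)**2 = 9**2 = 81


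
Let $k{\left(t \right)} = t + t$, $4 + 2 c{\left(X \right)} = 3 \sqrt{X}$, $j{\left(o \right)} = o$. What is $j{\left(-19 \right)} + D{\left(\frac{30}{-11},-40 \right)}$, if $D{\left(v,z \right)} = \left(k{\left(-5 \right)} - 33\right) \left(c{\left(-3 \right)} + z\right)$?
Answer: $1787 - \frac{129 i \sqrt{3}}{2} \approx 1787.0 - 111.72 i$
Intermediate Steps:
$c{\left(X \right)} = -2 + \frac{3 \sqrt{X}}{2}$
$k{\left(t \right)} = 2 t$
$D{\left(v,z \right)} = 86 - 43 z - \frac{129 i \sqrt{3}}{2}$ ($D{\left(v,z \right)} = \left(2 \left(-5\right) - 33\right) \left(\left(-2 + \frac{3 \sqrt{-3}}{2}\right) + z\right) = \left(-10 - 33\right) \left(\left(-2 + \frac{3 i \sqrt{3}}{2}\right) + z\right) = - 43 \left(\left(-2 + \frac{3 i \sqrt{3}}{2}\right) + z\right) = - 43 \left(-2 + z + \frac{3 i \sqrt{3}}{2}\right) = 86 - 43 z - \frac{129 i \sqrt{3}}{2}$)
$j{\left(-19 \right)} + D{\left(\frac{30}{-11},-40 \right)} = -19 - \left(-1806 + \frac{129 i \sqrt{3}}{2}\right) = -19 + \left(86 + 1720 - \frac{129 i \sqrt{3}}{2}\right) = -19 + \left(1806 - \frac{129 i \sqrt{3}}{2}\right) = 1787 - \frac{129 i \sqrt{3}}{2}$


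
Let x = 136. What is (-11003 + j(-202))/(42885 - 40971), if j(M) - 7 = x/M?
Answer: -555332/96657 ≈ -5.7454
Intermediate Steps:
j(M) = 7 + 136/M
(-11003 + j(-202))/(42885 - 40971) = (-11003 + (7 + 136/(-202)))/(42885 - 40971) = (-11003 + (7 + 136*(-1/202)))/1914 = (-11003 + (7 - 68/101))*(1/1914) = (-11003 + 639/101)*(1/1914) = -1110664/101*1/1914 = -555332/96657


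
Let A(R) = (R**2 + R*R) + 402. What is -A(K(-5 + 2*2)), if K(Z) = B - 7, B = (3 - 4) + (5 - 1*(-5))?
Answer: -410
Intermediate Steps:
B = 9 (B = -1 + (5 + 5) = -1 + 10 = 9)
K(Z) = 2 (K(Z) = 9 - 7 = 2)
A(R) = 402 + 2*R**2 (A(R) = (R**2 + R**2) + 402 = 2*R**2 + 402 = 402 + 2*R**2)
-A(K(-5 + 2*2)) = -(402 + 2*2**2) = -(402 + 2*4) = -(402 + 8) = -1*410 = -410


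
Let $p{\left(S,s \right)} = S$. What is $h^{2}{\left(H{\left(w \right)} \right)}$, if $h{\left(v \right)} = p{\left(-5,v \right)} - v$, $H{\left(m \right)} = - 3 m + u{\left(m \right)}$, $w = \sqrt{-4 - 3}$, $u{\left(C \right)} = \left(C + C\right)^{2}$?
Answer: $466 + 138 i \sqrt{7} \approx 466.0 + 365.11 i$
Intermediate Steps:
$u{\left(C \right)} = 4 C^{2}$ ($u{\left(C \right)} = \left(2 C\right)^{2} = 4 C^{2}$)
$w = i \sqrt{7}$ ($w = \sqrt{-7} = i \sqrt{7} \approx 2.6458 i$)
$H{\left(m \right)} = - 3 m + 4 m^{2}$
$h{\left(v \right)} = -5 - v$
$h^{2}{\left(H{\left(w \right)} \right)} = \left(-5 - i \sqrt{7} \left(-3 + 4 i \sqrt{7}\right)\right)^{2}$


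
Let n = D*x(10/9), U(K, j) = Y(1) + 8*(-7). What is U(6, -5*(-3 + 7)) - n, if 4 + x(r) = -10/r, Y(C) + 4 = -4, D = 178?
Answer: 2250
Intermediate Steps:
Y(C) = -8 (Y(C) = -4 - 4 = -8)
x(r) = -4 - 10/r
U(K, j) = -64 (U(K, j) = -8 + 8*(-7) = -8 - 56 = -64)
n = -2314 (n = 178*(-4 - 10/(10/9)) = 178*(-4 - 10/(10*(1/9))) = 178*(-4 - 10/10/9) = 178*(-4 - 10*9/10) = 178*(-4 - 9) = 178*(-13) = -2314)
U(6, -5*(-3 + 7)) - n = -64 - 1*(-2314) = -64 + 2314 = 2250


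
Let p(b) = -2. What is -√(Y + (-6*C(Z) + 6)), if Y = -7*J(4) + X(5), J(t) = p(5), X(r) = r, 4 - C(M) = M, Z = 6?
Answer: -√37 ≈ -6.0828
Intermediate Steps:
C(M) = 4 - M
J(t) = -2
Y = 19 (Y = -7*(-2) + 5 = 14 + 5 = 19)
-√(Y + (-6*C(Z) + 6)) = -√(19 + (-6*(4 - 1*6) + 6)) = -√(19 + (-6*(4 - 6) + 6)) = -√(19 + (-6*(-2) + 6)) = -√(19 + (12 + 6)) = -√(19 + 18) = -√37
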